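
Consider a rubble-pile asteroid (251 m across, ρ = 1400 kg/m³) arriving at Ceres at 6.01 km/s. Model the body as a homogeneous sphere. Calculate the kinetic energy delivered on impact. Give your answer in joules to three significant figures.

v = 6010 m/s.
Mass m = (π/6) ρ d³ = (π/6) × 1400 × (251)³ = 1.159 × 10^10 kg
E = ½ m v² = 0.5 × 1.159 × 10^10 × (6010)² = 2.093 × 10^17 J

E ≈ 2.09 × 10^17 J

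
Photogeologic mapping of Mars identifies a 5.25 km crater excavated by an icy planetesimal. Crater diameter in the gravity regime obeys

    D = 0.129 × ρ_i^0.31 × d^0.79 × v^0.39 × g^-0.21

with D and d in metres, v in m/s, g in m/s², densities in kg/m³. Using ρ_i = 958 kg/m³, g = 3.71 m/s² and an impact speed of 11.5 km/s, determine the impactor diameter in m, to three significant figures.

d ≈ 648 m

Rearranging for d: d = [D / (0.129 · 958^0.31 · 11500^0.39 · 3.71^-0.21)]^(1/0.79).
D = 5250 m.
958^0.31 = 8.399
11500^0.39 = 38.34
3.71^-0.21 = 0.7593
Denominator = 0.129 × 8.399 × 38.34 × 0.7593 = 31.54
D / 31.54 = 5250 / 31.54 = 166.5
d = 166.5^(1/0.79) = 166.5^1.2658 = 648.4 m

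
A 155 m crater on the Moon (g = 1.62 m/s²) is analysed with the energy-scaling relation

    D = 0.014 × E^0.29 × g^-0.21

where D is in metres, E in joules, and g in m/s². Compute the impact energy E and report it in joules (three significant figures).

Rearranging: E = [D / (0.014 · g^-0.21)]^(1/0.29).
g^-0.21 = 1.62^-0.21 = 0.9037
D / (0.014 × 0.9037) = 155 / (0.01265) = 1.225 × 10^4
E = (1.225 × 10^4)^3.4483 = 1.251 × 10^14 J

E ≈ 1.25 × 10^14 J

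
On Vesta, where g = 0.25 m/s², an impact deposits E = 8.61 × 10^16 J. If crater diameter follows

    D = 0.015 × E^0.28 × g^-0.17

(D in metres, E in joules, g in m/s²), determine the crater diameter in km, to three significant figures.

E^0.28 = (8.61 × 10^16)^0.28 = 5.518 × 10^4
g^-0.17 = 0.25^-0.17 = 1.266
D = 0.015 × 5.518 × 10^4 × 1.266 = 1048 m
   = 1.048 km

D ≈ 1.05 km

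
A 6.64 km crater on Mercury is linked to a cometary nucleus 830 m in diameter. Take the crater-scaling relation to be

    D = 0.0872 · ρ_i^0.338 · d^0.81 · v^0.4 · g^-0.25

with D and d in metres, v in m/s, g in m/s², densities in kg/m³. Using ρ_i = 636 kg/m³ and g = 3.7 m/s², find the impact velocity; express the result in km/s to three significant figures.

v ≈ 19.0 km/s

Rearranging for v: v = [D / (0.0872 · 636^0.338 · 830^0.81 · 3.7^-0.25)]^(1/0.4).
D = 6640 m.
636^0.338 = 8.863
830^0.81 = 231.4
3.7^-0.25 = 0.7210
Denominator = 0.0872 × 8.863 × 231.4 × 0.7210 = 128.9
D / 128.9 = 6640 / 128.9 = 51.51
v = 51.51^(1/0.4) = 51.51^2.5 = 19043 m/s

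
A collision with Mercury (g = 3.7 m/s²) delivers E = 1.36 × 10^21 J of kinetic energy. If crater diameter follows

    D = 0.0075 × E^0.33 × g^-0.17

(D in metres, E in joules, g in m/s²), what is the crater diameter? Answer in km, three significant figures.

D ≈ 56.6 km

E^0.33 = (1.36 × 10^21)^0.33 = 9.420 × 10^6
g^-0.17 = 3.7^-0.17 = 0.8006
D = 0.0075 × 9.420 × 10^6 × 0.8006 = 56562 m
   = 56.56 km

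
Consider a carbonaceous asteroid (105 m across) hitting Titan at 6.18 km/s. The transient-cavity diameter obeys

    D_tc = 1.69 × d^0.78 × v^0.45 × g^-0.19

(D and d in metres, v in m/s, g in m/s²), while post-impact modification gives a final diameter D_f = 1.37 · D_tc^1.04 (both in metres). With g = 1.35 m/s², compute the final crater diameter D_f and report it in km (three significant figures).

D_f ≈ 5.78 km

v = 6180 m/s.
d^0.78 = 105^0.78 = 37.72
v^0.45 = 6180^0.45 = 50.81
g^-0.19 = 1.35^-0.19 = 0.9446
D_tc = 1.69 × 37.72 × 50.81 × 0.9446 = 3060 m
D_f = 1.37 × (3060)^1.04 = 5779 m
     = 5.779 km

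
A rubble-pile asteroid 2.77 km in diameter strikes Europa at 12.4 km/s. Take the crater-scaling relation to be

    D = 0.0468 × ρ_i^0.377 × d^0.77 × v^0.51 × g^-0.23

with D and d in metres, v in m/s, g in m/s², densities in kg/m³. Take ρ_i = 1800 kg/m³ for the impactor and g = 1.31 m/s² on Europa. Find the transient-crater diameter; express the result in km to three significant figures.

D ≈ 40.6 km

In SI units: d = 2770 m, v = 12400 m/s.
ρ_i^0.377 = 1800^0.377 = 16.87
d^0.77 = 2770^0.77 = 447.4
v^0.51 = 12400^0.51 = 122.4
g^-0.23 = 1.31^-0.23 = 0.9398
D = 0.0468 × 16.87 × 447.4 × 122.4 × 0.9398 = 40633 m
   = 40.63 km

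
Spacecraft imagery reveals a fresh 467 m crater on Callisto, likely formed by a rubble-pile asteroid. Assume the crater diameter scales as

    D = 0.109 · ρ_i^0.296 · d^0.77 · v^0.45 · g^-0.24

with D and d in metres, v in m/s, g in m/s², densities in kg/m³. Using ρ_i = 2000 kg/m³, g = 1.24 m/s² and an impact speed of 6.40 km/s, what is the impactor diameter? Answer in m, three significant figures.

Rearranging for d: d = [D / (0.109 · 2000^0.296 · 6400^0.45 · 1.24^-0.24)]^(1/0.77).
2000^0.296 = 9.486
6400^0.45 = 51.62
1.24^-0.24 = 0.9497
Denominator = 0.109 × 9.486 × 51.62 × 0.9497 = 50.69
D / 50.69 = 467 / 50.69 = 9.213
d = 9.213^(1/0.77) = 9.213^1.2987 = 17.88 m

d ≈ 17.9 m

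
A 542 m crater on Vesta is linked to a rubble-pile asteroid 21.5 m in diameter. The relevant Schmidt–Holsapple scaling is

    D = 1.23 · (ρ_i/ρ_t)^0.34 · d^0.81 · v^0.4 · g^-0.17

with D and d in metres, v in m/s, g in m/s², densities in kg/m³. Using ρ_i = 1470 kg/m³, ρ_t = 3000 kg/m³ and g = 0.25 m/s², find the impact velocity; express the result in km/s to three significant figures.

v ≈ 8.31 km/s

Rearranging for v: v = [D / (1.23 · (1470/3000)^0.34 · 21.5^0.81 · 0.25^-0.17)]^(1/0.4).
(1470/3000)^0.34 = 0.7846
21.5^0.81 = 12.00
0.25^-0.17 = 1.266
Denominator = 1.23 × 0.7846 × 12.00 × 1.266 = 14.66
D / 14.66 = 542 / 14.66 = 36.97
v = 36.97^(1/0.4) = 36.97^2.5 = 8310 m/s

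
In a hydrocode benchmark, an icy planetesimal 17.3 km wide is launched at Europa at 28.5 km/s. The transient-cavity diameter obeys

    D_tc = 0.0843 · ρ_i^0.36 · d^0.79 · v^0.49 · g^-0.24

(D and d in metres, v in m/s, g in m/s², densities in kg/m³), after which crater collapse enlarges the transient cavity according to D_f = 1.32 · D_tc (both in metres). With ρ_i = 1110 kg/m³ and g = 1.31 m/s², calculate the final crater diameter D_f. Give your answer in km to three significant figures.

D_f ≈ 442 km

In SI: d = 17300 m, v = 28500 m/s.
ρ_i^0.36 = 1110^0.36 = 12.48
d^0.79 = 17300^0.79 = 2229
v^0.49 = 28500^0.49 = 152.4
g^-0.24 = 1.31^-0.24 = 0.9372
D_tc = 0.0843 × 12.48 × 2229 × 152.4 × 0.9372 = 3.349 × 10^5 m
D_f = 1.32 × 3.349 × 10^5 = 4.421 × 10^5 m
     = 442.1 km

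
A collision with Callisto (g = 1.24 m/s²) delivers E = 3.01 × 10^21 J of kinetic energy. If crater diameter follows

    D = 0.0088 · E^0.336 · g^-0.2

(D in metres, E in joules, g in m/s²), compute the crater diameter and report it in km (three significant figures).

D ≈ 139 km

E^0.336 = (3.01 × 10^21)^0.336 = 1.647 × 10^7
g^-0.2 = 1.24^-0.2 = 0.9579
D = 0.0088 × 1.647 × 10^7 × 0.9579 = 1.388 × 10^5 m
   = 138.8 km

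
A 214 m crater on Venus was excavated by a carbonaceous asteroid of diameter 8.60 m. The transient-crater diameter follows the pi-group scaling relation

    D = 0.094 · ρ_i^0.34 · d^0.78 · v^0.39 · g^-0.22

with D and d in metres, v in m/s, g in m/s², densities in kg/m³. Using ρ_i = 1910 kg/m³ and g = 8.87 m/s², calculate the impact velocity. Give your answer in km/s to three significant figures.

v ≈ 25.9 km/s

Rearranging for v: v = [D / (0.094 · 1910^0.34 · 8.6^0.78 · 8.87^-0.22)]^(1/0.39).
1910^0.34 = 13.05
8.6^0.78 = 5.357
8.87^-0.22 = 0.6187
Denominator = 0.094 × 13.05 × 5.357 × 0.6187 = 4.066
D / 4.066 = 214 / 4.066 = 52.63
v = 52.63^(1/0.39) = 52.63^2.5641 = 25907 m/s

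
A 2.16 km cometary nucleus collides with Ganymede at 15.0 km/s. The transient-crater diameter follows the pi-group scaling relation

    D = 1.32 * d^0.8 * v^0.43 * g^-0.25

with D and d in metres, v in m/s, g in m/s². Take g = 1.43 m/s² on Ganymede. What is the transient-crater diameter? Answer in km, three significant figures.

In SI units: d = 2160 m, v = 15000 m/s.
d^0.8 = 2160^0.8 = 465.1
v^0.43 = 15000^0.43 = 62.48
g^-0.25 = 1.43^-0.25 = 0.9145
D = 1.32 × 465.1 × 62.48 × 0.9145 = 35079 m
   = 35.08 km

D ≈ 35.1 km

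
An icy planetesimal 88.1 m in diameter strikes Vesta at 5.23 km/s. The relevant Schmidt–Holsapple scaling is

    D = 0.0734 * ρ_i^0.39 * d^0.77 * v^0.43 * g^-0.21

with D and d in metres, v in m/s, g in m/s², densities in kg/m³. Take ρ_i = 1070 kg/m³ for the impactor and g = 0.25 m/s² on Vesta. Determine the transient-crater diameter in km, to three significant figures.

D ≈ 1.86 km

In SI units: v = 5230 m/s.
ρ_i^0.39 = 1070^0.39 = 15.19
d^0.77 = 88.1^0.77 = 31.45
v^0.43 = 5230^0.43 = 39.72
g^-0.21 = 0.25^-0.21 = 1.338
D = 0.0734 × 15.19 × 31.45 × 39.72 × 1.338 = 1864 m
   = 1.864 km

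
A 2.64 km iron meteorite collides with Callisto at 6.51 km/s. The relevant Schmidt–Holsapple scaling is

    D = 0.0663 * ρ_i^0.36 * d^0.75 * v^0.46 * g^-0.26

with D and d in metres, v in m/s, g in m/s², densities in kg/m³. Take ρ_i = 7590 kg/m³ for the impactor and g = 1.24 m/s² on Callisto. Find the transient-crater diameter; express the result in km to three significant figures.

D ≈ 32.7 km

In SI units: d = 2640 m, v = 6510 m/s.
ρ_i^0.36 = 7590^0.36 = 24.94
d^0.75 = 2640^0.75 = 368.3
v^0.46 = 6510^0.46 = 56.79
g^-0.26 = 1.24^-0.26 = 0.9456
D = 0.0663 × 24.94 × 368.3 × 56.79 × 0.9456 = 32703 m
   = 32.70 km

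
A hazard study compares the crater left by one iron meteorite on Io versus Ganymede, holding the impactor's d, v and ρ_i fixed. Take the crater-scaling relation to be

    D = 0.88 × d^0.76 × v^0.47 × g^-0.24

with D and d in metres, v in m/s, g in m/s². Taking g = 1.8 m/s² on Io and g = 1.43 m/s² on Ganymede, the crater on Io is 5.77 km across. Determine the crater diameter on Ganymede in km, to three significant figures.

D ≈ 6.10 km

All impactor-dependent factors cancel in the ratio, leaving D_Ganymede/D_Io = (g_Ganymede/g_Io)^-0.24.
(1.43/1.8)^-0.24 = 0.7944^-0.24 = 1.057
D_Ganymede = 1.057 × 5.77 km = 6.10 km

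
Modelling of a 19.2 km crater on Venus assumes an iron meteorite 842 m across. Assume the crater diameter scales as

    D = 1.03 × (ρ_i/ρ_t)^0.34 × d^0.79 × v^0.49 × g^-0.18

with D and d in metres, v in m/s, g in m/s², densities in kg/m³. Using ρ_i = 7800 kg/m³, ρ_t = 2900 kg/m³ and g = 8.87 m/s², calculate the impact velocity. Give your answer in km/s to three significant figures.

v ≈ 11.2 km/s

Rearranging for v: v = [D / (1.03 · (7800/2900)^0.34 · 842^0.79 · 8.87^-0.18)]^(1/0.49).
D = 19200 m.
(7800/2900)^0.34 = 1.400
842^0.79 = 204.6
8.87^-0.18 = 0.6751
Denominator = 1.03 × 1.400 × 204.6 × 0.6751 = 199.2
D / 199.2 = 19200 / 199.2 = 96.39
v = 96.39^(1/0.49) = 96.39^2.0408 = 11195 m/s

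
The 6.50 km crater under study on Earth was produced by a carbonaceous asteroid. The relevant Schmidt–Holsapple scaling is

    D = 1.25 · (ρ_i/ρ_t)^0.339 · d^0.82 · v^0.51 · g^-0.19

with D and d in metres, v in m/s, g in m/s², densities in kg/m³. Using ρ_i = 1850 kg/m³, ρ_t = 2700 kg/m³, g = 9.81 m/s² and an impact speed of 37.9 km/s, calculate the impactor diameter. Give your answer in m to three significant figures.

Rearranging for d: d = [D / (1.25 · (1850/2700)^0.339 · 37900^0.51 · 9.81^-0.19)]^(1/0.82).
D = 6500 m.
(1850/2700)^0.339 = 0.8797
37900^0.51 = 216.3
9.81^-0.19 = 0.6480
Denominator = 1.25 × 0.8797 × 216.3 × 0.6480 = 154.1
D / 154.1 = 6500 / 154.1 = 42.18
d = 42.18^(1/0.82) = 42.18^1.2195 = 95.90 m

d ≈ 95.9 m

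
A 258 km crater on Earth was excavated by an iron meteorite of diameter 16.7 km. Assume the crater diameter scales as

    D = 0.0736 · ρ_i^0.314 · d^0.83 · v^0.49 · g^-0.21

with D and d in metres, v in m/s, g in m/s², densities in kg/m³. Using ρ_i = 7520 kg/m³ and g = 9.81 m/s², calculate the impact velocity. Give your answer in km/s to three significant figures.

v ≈ 14.0 km/s

Rearranging for v: v = [D / (0.0736 · 7520^0.314 · 16700^0.83 · 9.81^-0.21)]^(1/0.49).
D = 258000 m.
7520^0.314 = 16.49
16700^0.83 = 3198
9.81^-0.21 = 0.6191
Denominator = 0.0736 × 16.49 × 3198 × 0.6191 = 2403
D / 2403 = 258000 / 2403 = 107.4
v = 107.4^(1/0.49) = 107.4^2.0408 = 13960 m/s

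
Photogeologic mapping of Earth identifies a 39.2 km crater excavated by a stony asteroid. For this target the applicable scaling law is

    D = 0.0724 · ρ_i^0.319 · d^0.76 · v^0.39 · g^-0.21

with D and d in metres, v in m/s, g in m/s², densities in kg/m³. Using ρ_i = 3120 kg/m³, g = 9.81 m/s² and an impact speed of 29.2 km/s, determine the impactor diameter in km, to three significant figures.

Rearranging for d: d = [D / (0.0724 · 3120^0.319 · 29200^0.39 · 9.81^-0.21)]^(1/0.76).
D = 39200 m.
3120^0.319 = 13.02
29200^0.39 = 55.14
9.81^-0.21 = 0.6191
Denominator = 0.0724 × 13.02 × 55.14 × 0.6191 = 32.18
D / 32.18 = 39200 / 32.18 = 1218
d = 1218^(1/0.76) = 1218^1.3158 = 11484 m

d ≈ 11.5 km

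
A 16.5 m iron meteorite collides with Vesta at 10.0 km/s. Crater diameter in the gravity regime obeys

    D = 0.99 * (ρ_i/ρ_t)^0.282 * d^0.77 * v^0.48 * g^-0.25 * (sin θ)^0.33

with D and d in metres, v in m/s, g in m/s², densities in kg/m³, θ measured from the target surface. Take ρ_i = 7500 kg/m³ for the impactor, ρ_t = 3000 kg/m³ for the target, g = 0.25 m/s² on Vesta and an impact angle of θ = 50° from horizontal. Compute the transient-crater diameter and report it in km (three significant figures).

D ≈ 1.20 km

In SI units: v = 10000 m/s.
(ρ_i/ρ_t)^0.282 = (7500/3000)^0.282 = 1.295
d^0.77 = 16.5^0.77 = 8.659
v^0.48 = 10000^0.48 = 83.18
g^-0.25 = 0.25^-0.25 = 1.414
(sin 50°)^0.33 = 0.7660^0.33 = 0.9158
D = 0.99 × 1.295 × 8.659 × 83.18 × 1.414 × 0.9158 = 1196 m
   = 1.196 km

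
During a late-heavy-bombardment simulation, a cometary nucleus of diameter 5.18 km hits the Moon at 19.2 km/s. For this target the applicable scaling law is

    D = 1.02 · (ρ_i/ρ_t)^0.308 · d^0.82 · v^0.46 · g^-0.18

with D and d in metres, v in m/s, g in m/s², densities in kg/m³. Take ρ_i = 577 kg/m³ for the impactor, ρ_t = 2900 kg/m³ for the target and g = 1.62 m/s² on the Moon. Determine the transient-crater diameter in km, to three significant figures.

In SI units: d = 5180 m, v = 19200 m/s.
(ρ_i/ρ_t)^0.308 = (577/2900)^0.308 = 0.6082
d^0.82 = 5180^0.82 = 1111
v^0.46 = 19200^0.46 = 93.39
g^-0.18 = 1.62^-0.18 = 0.9168
D = 1.02 × 0.6082 × 1111 × 93.39 × 0.9168 = 59011 m
   = 59.01 km

D ≈ 59.0 km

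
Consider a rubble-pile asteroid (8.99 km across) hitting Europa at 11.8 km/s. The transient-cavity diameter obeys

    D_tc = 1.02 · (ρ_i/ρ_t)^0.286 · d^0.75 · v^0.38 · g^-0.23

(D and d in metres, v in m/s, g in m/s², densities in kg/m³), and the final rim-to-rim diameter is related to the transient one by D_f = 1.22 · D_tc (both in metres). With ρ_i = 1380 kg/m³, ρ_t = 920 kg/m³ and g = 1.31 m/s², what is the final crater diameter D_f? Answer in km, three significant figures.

In SI: d = 8990 m, v = 11800 m/s.
(ρ_i/ρ_t)^0.286 = (1380/920)^0.286 = 1.123
d^0.75 = 8990^0.75 = 923.3
v^0.38 = 11800^0.38 = 35.26
g^-0.23 = 1.31^-0.23 = 0.9398
D_tc = 1.02 × 1.123 × 923.3 × 35.26 × 0.9398 = 35050 m
D_f = 1.22 × 35050 = 42761 m
     = 42.76 km

D_f ≈ 42.8 km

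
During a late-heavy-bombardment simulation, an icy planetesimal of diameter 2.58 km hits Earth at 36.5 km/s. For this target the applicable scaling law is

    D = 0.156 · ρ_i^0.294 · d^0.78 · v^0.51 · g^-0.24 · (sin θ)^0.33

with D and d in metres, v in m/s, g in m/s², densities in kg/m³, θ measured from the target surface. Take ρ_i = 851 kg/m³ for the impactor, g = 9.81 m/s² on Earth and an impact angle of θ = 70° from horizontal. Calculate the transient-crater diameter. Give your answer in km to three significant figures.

In SI units: d = 2580 m, v = 36500 m/s.
ρ_i^0.294 = 851^0.294 = 7.268
d^0.78 = 2580^0.78 = 458.2
v^0.51 = 36500^0.51 = 212.2
g^-0.24 = 9.81^-0.24 = 0.5781
(sin 70°)^0.33 = 0.9397^0.33 = 0.9797
D = 0.156 × 7.268 × 458.2 × 212.2 × 0.5781 × 0.9797 = 62436 m
   = 62.44 km

D ≈ 62.4 km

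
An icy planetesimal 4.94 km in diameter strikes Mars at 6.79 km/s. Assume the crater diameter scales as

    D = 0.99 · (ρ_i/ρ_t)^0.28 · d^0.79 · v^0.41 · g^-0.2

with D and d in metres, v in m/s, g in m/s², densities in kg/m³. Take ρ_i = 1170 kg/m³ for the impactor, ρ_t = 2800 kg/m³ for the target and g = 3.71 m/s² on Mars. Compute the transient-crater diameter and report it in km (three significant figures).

In SI units: d = 4940 m, v = 6790 m/s.
(ρ_i/ρ_t)^0.28 = (1170/2800)^0.28 = 0.7832
d^0.79 = 4940^0.79 = 828.0
v^0.41 = 6790^0.41 = 37.24
g^-0.2 = 3.71^-0.2 = 0.7694
D = 0.99 × 0.7832 × 828.0 × 37.24 × 0.7694 = 18395 m
   = 18.40 km

D ≈ 18.4 km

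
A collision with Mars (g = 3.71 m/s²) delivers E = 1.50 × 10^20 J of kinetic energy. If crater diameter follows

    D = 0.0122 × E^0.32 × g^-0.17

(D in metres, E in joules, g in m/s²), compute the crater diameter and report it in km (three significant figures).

D ≈ 27.9 km

E^0.32 = (1.50 × 10^20)^0.32 = 2.860 × 10^6
g^-0.17 = 3.71^-0.17 = 0.8002
D = 0.0122 × 2.860 × 10^6 × 0.8002 = 27921 m
   = 27.92 km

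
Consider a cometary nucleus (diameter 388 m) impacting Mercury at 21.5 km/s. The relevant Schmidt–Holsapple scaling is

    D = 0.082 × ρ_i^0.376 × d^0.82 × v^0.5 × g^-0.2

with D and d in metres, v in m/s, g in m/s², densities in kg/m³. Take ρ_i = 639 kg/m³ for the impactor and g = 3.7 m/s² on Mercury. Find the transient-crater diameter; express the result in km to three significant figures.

In SI units: v = 21500 m/s.
ρ_i^0.376 = 639^0.376 = 11.35
d^0.82 = 388^0.82 = 132.7
v^0.5 = 21500^0.5 = 146.6
g^-0.2 = 3.7^-0.2 = 0.7698
D = 0.082 × 11.35 × 132.7 × 146.6 × 0.7698 = 13938 m
   = 13.94 km

D ≈ 13.9 km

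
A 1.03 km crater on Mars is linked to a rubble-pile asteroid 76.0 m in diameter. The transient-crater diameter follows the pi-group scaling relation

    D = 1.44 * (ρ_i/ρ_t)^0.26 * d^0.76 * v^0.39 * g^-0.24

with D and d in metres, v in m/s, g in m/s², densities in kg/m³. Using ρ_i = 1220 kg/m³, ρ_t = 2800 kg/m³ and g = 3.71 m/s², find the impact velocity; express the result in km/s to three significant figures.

Rearranging for v: v = [D / (1.44 · (1220/2800)^0.26 · 76^0.76 · 3.71^-0.24)]^(1/0.39).
D = 1030 m.
(1220/2800)^0.26 = 0.8057
76^0.76 = 26.88
3.71^-0.24 = 0.7300
Denominator = 1.44 × 0.8057 × 26.88 × 0.7300 = 22.77
D / 22.77 = 1030 / 22.77 = 45.23
v = 45.23^(1/0.39) = 45.23^2.5641 = 17566 m/s

v ≈ 17.6 km/s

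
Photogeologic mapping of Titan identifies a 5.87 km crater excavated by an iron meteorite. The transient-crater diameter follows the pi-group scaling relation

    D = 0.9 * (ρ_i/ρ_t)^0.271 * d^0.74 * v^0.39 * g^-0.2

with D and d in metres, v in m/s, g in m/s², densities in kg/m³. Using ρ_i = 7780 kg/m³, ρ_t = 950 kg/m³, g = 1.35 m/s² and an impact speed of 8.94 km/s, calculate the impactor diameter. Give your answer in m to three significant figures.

Rearranging for d: d = [D / (0.9 · (7780/950)^0.271 · 8940^0.39 · 1.35^-0.2)]^(1/0.74).
D = 5870 m.
(7780/950)^0.271 = 1.768
8940^0.39 = 34.76
1.35^-0.2 = 0.9417
Denominator = 0.9 × 1.768 × 34.76 × 0.9417 = 52.09
D / 52.09 = 5870 / 52.09 = 112.7
d = 112.7^(1/0.74) = 112.7^1.3514 = 592.9 m

d ≈ 593 m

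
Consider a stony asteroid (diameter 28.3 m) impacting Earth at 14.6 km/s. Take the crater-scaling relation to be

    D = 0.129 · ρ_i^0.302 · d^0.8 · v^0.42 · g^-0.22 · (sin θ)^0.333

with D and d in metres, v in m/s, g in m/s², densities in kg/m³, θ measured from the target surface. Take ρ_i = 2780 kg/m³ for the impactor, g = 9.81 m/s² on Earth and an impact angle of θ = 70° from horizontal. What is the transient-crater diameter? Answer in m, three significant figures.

D ≈ 682 m

In SI units: v = 14600 m/s.
ρ_i^0.302 = 2780^0.302 = 10.97
d^0.8 = 28.3^0.8 = 14.50
v^0.42 = 14600^0.42 = 56.11
g^-0.22 = 9.81^-0.22 = 0.6051
(sin 70°)^0.333 = 0.9397^0.333 = 0.9795
D = 0.129 × 10.97 × 14.50 × 56.11 × 0.6051 × 0.9795 = 682.4 m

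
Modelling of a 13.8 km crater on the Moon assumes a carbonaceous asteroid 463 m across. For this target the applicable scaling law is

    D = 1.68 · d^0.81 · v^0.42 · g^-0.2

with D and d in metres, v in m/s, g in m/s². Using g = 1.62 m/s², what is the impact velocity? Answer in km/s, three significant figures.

v ≈ 19.0 km/s

Rearranging for v: v = [D / (1.68 · 463^0.81 · 1.62^-0.2)]^(1/0.42).
D = 13800 m.
463^0.81 = 144.3
1.62^-0.2 = 0.9080
Denominator = 1.68 × 144.3 × 0.9080 = 220.1
D / 220.1 = 13800 / 220.1 = 62.70
v = 62.70^(1/0.42) = 62.70^2.381 = 19024 m/s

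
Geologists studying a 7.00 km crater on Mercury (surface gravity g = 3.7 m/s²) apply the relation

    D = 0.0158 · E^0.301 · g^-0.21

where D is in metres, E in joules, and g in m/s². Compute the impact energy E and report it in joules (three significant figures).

Rearranging: E = [D / (0.0158 · g^-0.21)]^(1/0.301).
D = 7000 m.
g^-0.21 = 3.7^-0.21 = 0.7598
D / (0.0158 × 0.7598) = 7000 / (0.01200) = 5.833 × 10^5
E = (5.833 × 10^5)^3.3223 = 1.432 × 10^19 J

E ≈ 1.43 × 10^19 J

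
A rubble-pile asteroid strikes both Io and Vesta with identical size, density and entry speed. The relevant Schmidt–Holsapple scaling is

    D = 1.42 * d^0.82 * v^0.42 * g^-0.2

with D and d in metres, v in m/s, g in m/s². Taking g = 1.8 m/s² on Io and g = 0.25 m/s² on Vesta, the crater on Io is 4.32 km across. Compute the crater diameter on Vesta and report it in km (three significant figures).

All impactor-dependent factors cancel in the ratio, leaving D_Vesta/D_Io = (g_Vesta/g_Io)^-0.2.
(0.25/1.8)^-0.2 = 0.1389^-0.2 = 1.484
D_Vesta = 1.484 × 4.32 km = 6.41 km

D ≈ 6.41 km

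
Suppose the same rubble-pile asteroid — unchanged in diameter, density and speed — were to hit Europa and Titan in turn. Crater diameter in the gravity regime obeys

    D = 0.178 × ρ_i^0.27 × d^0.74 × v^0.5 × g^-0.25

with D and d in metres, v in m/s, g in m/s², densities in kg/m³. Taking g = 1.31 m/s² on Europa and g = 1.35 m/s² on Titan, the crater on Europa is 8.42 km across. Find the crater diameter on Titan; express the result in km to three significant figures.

All impactor-dependent factors cancel in the ratio, leaving D_Titan/D_Europa = (g_Titan/g_Europa)^-0.25.
(1.35/1.31)^-0.25 = 1.031^-0.25 = 0.9924
D_Titan = 0.9924 × 8.42 km = 8.36 km

D ≈ 8.36 km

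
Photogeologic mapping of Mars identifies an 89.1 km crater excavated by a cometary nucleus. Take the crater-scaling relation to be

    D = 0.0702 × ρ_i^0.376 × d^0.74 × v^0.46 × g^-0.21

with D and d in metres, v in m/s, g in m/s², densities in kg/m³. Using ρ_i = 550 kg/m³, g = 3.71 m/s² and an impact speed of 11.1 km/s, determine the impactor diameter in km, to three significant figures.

Rearranging for d: d = [D / (0.0702 · 550^0.376 · 11100^0.46 · 3.71^-0.21)]^(1/0.74).
D = 89100 m.
550^0.376 = 10.72
11100^0.46 = 72.59
3.71^-0.21 = 0.7593
Denominator = 0.0702 × 10.72 × 72.59 × 0.7593 = 41.48
D / 41.48 = 89100 / 41.48 = 2148
d = 2148^(1/0.74) = 2148^1.3514 = 31835 m

d ≈ 31.8 km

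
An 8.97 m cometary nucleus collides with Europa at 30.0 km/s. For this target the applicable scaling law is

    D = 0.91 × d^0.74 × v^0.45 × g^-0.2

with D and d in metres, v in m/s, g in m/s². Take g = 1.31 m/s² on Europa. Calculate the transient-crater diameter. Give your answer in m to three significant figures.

In SI units: v = 30000 m/s.
d^0.74 = 8.97^0.74 = 5.071
v^0.45 = 30000^0.45 = 103.4
g^-0.2 = 1.31^-0.2 = 0.9474
D = 0.91 × 5.071 × 103.4 × 0.9474 = 452.1 m

D ≈ 452 m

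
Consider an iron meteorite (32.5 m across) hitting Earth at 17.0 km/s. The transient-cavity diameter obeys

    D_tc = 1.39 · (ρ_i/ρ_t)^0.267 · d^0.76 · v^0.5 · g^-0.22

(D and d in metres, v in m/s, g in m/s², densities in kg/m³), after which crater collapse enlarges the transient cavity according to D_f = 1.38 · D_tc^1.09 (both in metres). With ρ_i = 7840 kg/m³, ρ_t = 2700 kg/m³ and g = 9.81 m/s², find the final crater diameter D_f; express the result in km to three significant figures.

v = 17000 m/s.
(ρ_i/ρ_t)^0.267 = (7840/2700)^0.267 = 1.329
d^0.76 = 32.5^0.76 = 14.09
v^0.5 = 17000^0.5 = 130.4
g^-0.22 = 9.81^-0.22 = 0.6051
D_tc = 1.39 × 1.329 × 14.09 × 130.4 × 0.6051 = 2054 m
D_f = 1.38 × (2054)^1.09 = 5631 m
     = 5.631 km

D_f ≈ 5.63 km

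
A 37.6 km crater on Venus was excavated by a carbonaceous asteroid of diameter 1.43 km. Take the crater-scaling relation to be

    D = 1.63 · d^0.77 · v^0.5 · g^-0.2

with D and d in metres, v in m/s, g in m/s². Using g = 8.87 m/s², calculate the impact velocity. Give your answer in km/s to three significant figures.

v ≈ 17.6 km/s

Rearranging for v: v = [D / (1.63 · 1430^0.77 · 8.87^-0.2)]^(1/0.5).
D = 37600 m.
1430^0.77 = 268.9
8.87^-0.2 = 0.6463
Denominator = 1.63 × 268.9 × 0.6463 = 283.3
D / 283.3 = 37600 / 283.3 = 132.7
v = 132.7^(1/0.5) = 132.7^2 = 17609 m/s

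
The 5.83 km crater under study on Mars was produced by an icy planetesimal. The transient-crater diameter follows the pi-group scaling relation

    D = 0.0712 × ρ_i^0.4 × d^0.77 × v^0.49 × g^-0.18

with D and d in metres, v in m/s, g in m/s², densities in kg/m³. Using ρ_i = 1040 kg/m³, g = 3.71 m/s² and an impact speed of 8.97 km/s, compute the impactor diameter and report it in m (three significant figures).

Rearranging for d: d = [D / (0.0712 · 1040^0.4 · 8970^0.49 · 3.71^-0.18)]^(1/0.77).
D = 5830 m.
1040^0.4 = 16.10
8970^0.49 = 86.47
3.71^-0.18 = 0.7898
Denominator = 0.0712 × 16.10 × 86.47 × 0.7898 = 78.29
D / 78.29 = 5830 / 78.29 = 74.47
d = 74.47^(1/0.77) = 74.47^1.2987 = 269.9 m

d ≈ 270 m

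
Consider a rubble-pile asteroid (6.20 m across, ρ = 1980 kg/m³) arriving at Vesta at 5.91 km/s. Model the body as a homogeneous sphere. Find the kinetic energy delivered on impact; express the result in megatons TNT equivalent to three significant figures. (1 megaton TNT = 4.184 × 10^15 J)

v = 5910 m/s.
Mass m = (π/6) ρ d³ = (π/6) × 1980 × (6.2)³ = 2.471 × 10^5 kg
E = ½ m v² = 0.5 × 2.471 × 10^5 × (5910)² = 4.315 × 10^12 J
   = 4.315 × 10^12 / 4.184×10^15 = 1.031 × 10^-3 Mt

E ≈ 1.03 × 10^-3 Mt TNT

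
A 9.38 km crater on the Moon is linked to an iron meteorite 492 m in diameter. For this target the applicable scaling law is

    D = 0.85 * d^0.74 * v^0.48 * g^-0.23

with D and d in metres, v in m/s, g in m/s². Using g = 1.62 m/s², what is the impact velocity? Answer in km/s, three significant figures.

Rearranging for v: v = [D / (0.85 · 492^0.74 · 1.62^-0.23)]^(1/0.48).
D = 9380 m.
492^0.74 = 98.19
1.62^-0.23 = 0.8950
Denominator = 0.85 × 98.19 × 0.8950 = 74.70
D / 74.70 = 9380 / 74.70 = 125.6
v = 125.6^(1/0.48) = 125.6^2.0833 = 23595 m/s

v ≈ 23.6 km/s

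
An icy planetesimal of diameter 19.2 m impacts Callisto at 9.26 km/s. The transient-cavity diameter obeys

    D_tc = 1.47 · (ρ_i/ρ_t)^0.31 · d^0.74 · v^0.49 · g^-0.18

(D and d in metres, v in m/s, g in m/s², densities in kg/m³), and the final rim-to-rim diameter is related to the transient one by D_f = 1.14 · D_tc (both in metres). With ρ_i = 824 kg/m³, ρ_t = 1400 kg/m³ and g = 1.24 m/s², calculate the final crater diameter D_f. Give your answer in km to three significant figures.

v = 9260 m/s.
(ρ_i/ρ_t)^0.31 = (824/1400)^0.31 = 0.8485
d^0.74 = 19.2^0.74 = 8.905
v^0.49 = 9260^0.49 = 87.83
g^-0.18 = 1.24^-0.18 = 0.9620
D_tc = 1.47 × 0.8485 × 8.905 × 87.83 × 0.9620 = 938.5 m
D_f = 1.14 × 938.5 = 1070 m
     = 1.070 km

D_f ≈ 1.07 km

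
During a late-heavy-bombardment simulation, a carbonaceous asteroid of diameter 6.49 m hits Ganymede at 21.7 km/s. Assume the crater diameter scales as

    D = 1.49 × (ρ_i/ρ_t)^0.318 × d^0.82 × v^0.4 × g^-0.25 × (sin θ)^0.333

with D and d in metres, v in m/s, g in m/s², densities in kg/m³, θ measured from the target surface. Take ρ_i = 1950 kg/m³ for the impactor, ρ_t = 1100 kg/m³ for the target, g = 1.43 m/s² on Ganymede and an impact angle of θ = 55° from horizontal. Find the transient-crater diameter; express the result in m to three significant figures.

D ≈ 385 m

In SI units: v = 21700 m/s.
(ρ_i/ρ_t)^0.318 = (1950/1100)^0.318 = 1.200
d^0.82 = 6.49^0.82 = 4.635
v^0.4 = 21700^0.4 = 54.27
g^-0.25 = 1.43^-0.25 = 0.9145
(sin 55°)^0.333 = 0.8192^0.333 = 0.9357
D = 1.49 × 1.200 × 4.635 × 54.27 × 0.9145 × 0.9357 = 384.9 m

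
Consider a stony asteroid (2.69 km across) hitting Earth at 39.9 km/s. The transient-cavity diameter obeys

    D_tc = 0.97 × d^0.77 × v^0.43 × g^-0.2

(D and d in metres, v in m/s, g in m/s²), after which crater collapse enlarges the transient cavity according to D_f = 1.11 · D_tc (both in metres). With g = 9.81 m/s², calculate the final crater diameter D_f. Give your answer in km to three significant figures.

D_f ≈ 28.4 km

In SI: d = 2690 m, v = 39900 m/s.
d^0.77 = 2690^0.77 = 437.4
v^0.43 = 39900^0.43 = 95.15
g^-0.2 = 9.81^-0.2 = 0.6334
D_tc = 0.97 × 437.4 × 95.15 × 0.6334 = 25570 m
D_f = 1.11 × 25570 = 28383 m
     = 28.38 km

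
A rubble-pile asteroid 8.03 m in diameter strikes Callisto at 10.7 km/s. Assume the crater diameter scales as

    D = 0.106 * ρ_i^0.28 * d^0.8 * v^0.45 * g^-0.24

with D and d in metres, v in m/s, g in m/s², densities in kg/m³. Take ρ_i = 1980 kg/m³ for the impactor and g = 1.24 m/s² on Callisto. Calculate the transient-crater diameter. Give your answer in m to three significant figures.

In SI units: v = 10700 m/s.
ρ_i^0.28 = 1980^0.28 = 8.377
d^0.8 = 8.03^0.8 = 5.294
v^0.45 = 10700^0.45 = 65.05
g^-0.24 = 1.24^-0.24 = 0.9497
D = 0.106 × 8.377 × 5.294 × 65.05 × 0.9497 = 290.4 m

D ≈ 290 m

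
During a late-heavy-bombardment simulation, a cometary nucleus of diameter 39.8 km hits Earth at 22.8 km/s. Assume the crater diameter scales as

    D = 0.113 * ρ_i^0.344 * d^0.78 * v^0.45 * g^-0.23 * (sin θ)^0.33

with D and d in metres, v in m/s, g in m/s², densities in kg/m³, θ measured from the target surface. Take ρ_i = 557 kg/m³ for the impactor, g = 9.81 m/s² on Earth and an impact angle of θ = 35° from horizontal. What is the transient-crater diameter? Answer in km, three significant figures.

In SI units: d = 39800 m, v = 22800 m/s.
ρ_i^0.344 = 557^0.344 = 8.802
d^0.78 = 39800^0.78 = 3872
v^0.45 = 22800^0.45 = 91.43
g^-0.23 = 9.81^-0.23 = 0.5914
(sin 35°)^0.33 = 0.5736^0.33 = 0.8324
D = 0.113 × 8.802 × 3872 × 91.43 × 0.5914 × 0.8324 = 1.733 × 10^5 m
   = 173.3 km

D ≈ 173 km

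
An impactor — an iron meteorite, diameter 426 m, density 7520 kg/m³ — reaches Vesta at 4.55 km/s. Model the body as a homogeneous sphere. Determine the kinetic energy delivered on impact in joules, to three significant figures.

E ≈ 3.15 × 10^18 J

v = 4550 m/s.
Mass m = (π/6) ρ d³ = (π/6) × 7520 × (426)³ = 3.044 × 10^11 kg
E = ½ m v² = 0.5 × 3.044 × 10^11 × (4550)² = 3.151 × 10^18 J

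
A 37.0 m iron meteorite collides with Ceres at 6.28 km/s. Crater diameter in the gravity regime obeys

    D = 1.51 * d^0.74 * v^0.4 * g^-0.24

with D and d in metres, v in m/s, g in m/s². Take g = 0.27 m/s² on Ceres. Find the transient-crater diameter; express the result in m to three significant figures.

D ≈ 989 m

In SI units: v = 6280 m/s.
d^0.74 = 37^0.74 = 14.47
v^0.4 = 6280^0.4 = 33.05
g^-0.24 = 0.27^-0.24 = 1.369
D = 1.51 × 14.47 × 33.05 × 1.369 = 988.6 m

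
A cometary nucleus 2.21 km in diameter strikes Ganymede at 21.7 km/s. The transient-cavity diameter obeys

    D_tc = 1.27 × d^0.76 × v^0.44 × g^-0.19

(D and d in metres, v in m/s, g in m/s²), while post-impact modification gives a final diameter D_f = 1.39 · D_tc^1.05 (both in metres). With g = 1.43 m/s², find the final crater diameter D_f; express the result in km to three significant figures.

In SI: d = 2210 m, v = 21700 m/s.
d^0.76 = 2210^0.76 = 348.1
v^0.44 = 21700^0.44 = 80.92
g^-0.19 = 1.43^-0.19 = 0.9343
D_tc = 1.27 × 348.1 × 80.92 × 0.9343 = 33420 m
D_f = 1.39 × (33420)^1.05 = 78203 m
     = 78.20 km

D_f ≈ 78.2 km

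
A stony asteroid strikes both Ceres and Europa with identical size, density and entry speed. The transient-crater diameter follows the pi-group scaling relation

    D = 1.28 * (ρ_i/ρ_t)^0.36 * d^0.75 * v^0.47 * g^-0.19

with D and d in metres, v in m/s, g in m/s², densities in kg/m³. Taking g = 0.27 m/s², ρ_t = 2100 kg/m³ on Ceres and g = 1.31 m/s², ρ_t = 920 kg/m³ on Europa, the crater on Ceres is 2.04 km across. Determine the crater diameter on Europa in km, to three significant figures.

The impactor-only factors (d, v, ρ_i) cancel in the ratio, leaving D_Europa/D_Ceres = (g_Europa/g_Ceres)^-0.19 · (ρ_t,Ceres/ρ_t,Europa)^0.36.
(1.31/0.27)^-0.19 = 4.852^-0.19 = 0.7408
(2100/920)^0.36 = 2.283^0.36 = 1.346
Ratio = 0.7408 × 1.346 = 0.9971
D_Europa = 0.9971 × 2.04 km = 2.03 km

D ≈ 2.03 km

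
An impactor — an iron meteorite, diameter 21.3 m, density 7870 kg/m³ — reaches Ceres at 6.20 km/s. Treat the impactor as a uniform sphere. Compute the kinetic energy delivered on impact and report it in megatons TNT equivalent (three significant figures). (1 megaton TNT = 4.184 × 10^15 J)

E ≈ 0.183 Mt TNT

v = 6200 m/s.
Mass m = (π/6) ρ d³ = (π/6) × 7870 × (21.3)³ = 3.982 × 10^7 kg
E = ½ m v² = 0.5 × 3.982 × 10^7 × (6200)² = 7.653 × 10^14 J
   = 7.653 × 10^14 / 4.184×10^15 = 0.1829 Mt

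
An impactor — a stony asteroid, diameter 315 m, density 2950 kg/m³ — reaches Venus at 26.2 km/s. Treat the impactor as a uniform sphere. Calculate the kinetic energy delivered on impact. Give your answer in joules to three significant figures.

E ≈ 1.66 × 10^19 J

v = 26200 m/s.
Mass m = (π/6) ρ d³ = (π/6) × 2950 × (315)³ = 4.828 × 10^10 kg
E = ½ m v² = 0.5 × 4.828 × 10^10 × (26200)² = 1.657 × 10^19 J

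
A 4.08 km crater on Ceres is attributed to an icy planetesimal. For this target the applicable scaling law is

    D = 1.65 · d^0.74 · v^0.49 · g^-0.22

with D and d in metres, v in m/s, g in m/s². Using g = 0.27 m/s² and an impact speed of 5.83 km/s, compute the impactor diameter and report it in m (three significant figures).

Rearranging for d: d = [D / (1.65 · 5830^0.49 · 0.27^-0.22)]^(1/0.74).
D = 4080 m.
5830^0.49 = 70.01
0.27^-0.22 = 1.334
Denominator = 1.65 × 70.01 × 1.334 = 154.1
D / 154.1 = 4080 / 154.1 = 26.48
d = 26.48^(1/0.74) = 26.48^1.3514 = 83.74 m

d ≈ 83.7 m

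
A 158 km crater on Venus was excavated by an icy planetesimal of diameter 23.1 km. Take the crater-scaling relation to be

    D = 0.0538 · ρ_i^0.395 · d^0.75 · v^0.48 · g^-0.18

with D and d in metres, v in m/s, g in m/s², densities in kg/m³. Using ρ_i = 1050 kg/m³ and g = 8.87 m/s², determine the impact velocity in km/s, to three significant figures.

Rearranging for v: v = [D / (0.0538 · 1050^0.395 · 23100^0.75 · 8.87^-0.18)]^(1/0.48).
D = 158000 m.
1050^0.395 = 15.61
23100^0.75 = 1874
8.87^-0.18 = 0.6751
Denominator = 0.0538 × 15.61 × 1874 × 0.6751 = 1062
D / 1062 = 158000 / 1062 = 148.8
v = 148.8^(1/0.48) = 148.8^2.0833 = 33588 m/s

v ≈ 33.6 km/s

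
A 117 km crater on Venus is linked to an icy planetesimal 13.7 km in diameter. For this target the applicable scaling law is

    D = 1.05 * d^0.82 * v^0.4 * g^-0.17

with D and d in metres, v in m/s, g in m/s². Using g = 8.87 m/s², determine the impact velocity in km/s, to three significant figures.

v ≈ 34.7 km/s

Rearranging for v: v = [D / (1.05 · 13700^0.82 · 8.87^-0.17)]^(1/0.4).
D = 117000 m.
13700^0.82 = 2467
8.87^-0.17 = 0.6900
Denominator = 1.05 × 2467 × 0.6900 = 1787
D / 1787 = 117000 / 1787 = 65.47
v = 65.47^(1/0.4) = 65.47^2.5 = 34682 m/s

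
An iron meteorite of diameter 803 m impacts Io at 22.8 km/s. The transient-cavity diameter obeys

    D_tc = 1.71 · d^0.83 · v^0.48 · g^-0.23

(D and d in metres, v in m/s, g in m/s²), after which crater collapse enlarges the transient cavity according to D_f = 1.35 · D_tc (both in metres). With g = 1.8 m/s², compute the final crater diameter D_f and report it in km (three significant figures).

D_f ≈ 64.2 km

v = 22800 m/s.
d^0.83 = 803^0.83 = 257.6
v^0.48 = 22800^0.48 = 123.5
g^-0.23 = 1.8^-0.23 = 0.8735
D_tc = 1.71 × 257.6 × 123.5 × 0.8735 = 47520 m
D_f = 1.35 × 47520 = 64152 m
     = 64.15 km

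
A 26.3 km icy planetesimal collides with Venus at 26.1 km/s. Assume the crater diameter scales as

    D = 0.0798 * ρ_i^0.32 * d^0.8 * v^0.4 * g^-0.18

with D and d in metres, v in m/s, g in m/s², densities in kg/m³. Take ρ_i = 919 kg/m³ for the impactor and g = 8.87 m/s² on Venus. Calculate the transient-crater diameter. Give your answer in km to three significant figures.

D ≈ 96.0 km

In SI units: d = 26300 m, v = 26100 m/s.
ρ_i^0.32 = 919^0.32 = 8.877
d^0.8 = 26300^0.8 = 3435
v^0.4 = 26100^0.4 = 58.43
g^-0.18 = 8.87^-0.18 = 0.6751
D = 0.0798 × 8.877 × 3435 × 58.43 × 0.6751 = 95984 m
   = 95.98 km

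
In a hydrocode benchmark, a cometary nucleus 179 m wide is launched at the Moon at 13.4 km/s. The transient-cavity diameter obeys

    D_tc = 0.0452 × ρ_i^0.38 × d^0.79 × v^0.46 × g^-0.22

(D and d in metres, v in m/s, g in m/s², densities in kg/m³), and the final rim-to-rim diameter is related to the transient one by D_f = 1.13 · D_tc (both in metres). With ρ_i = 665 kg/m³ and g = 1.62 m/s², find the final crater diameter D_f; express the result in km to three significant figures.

D_f ≈ 2.59 km

v = 13400 m/s.
ρ_i^0.38 = 665^0.38 = 11.82
d^0.79 = 179^0.79 = 60.22
v^0.46 = 13400^0.46 = 79.15
g^-0.22 = 1.62^-0.22 = 0.8993
D_tc = 0.0452 × 11.82 × 60.22 × 79.15 × 0.8993 = 2290 m
D_f = 1.13 × 2290 = 2588 m
     = 2.588 km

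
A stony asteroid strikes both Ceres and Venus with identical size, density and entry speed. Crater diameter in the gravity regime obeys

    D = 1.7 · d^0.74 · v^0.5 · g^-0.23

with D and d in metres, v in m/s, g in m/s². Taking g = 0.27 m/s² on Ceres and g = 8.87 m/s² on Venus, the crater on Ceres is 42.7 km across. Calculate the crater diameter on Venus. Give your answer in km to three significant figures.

D ≈ 19.1 km

All impactor-dependent factors cancel in the ratio, leaving D_Venus/D_Ceres = (g_Venus/g_Ceres)^-0.23.
(8.87/0.27)^-0.23 = 32.85^-0.23 = 0.4479
D_Venus = 0.4479 × 42.7 km = 19.1 km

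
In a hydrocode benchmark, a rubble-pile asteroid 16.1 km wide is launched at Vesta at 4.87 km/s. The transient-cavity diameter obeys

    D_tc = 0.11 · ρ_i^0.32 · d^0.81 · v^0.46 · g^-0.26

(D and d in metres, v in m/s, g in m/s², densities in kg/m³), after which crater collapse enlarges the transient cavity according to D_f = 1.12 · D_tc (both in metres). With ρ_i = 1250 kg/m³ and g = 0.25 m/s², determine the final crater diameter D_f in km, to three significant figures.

D_f ≈ 220 km

In SI: d = 16100 m, v = 4870 m/s.
ρ_i^0.32 = 1250^0.32 = 9.795
d^0.81 = 16100^0.81 = 2556
v^0.46 = 4870^0.46 = 49.69
g^-0.26 = 0.25^-0.26 = 1.434
D_tc = 0.11 × 9.795 × 2556 × 49.69 × 1.434 = 1.962 × 10^5 m
D_f = 1.12 × 1.962 × 10^5 = 2.197 × 10^5 m
     = 219.7 km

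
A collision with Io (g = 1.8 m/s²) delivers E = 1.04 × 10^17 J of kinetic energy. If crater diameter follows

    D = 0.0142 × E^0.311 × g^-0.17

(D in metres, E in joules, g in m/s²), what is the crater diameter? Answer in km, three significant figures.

E^0.311 = (1.04 × 10^17)^0.311 = 1.960 × 10^5
g^-0.17 = 1.8^-0.17 = 0.9049
D = 0.0142 × 1.960 × 10^5 × 0.9049 = 2519 m
   = 2.519 km

D ≈ 2.52 km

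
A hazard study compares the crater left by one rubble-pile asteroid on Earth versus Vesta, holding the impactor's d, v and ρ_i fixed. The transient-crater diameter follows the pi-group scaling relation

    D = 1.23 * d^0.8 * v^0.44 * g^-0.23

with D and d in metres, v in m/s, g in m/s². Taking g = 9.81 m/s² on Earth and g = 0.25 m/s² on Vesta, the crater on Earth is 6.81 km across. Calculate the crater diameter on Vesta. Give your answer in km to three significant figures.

All impactor-dependent factors cancel in the ratio, leaving D_Vesta/D_Earth = (g_Vesta/g_Earth)^-0.23.
(0.25/9.81)^-0.23 = 0.02548^-0.23 = 2.326
D_Vesta = 2.326 × 6.81 km = 15.8 km

D ≈ 15.8 km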